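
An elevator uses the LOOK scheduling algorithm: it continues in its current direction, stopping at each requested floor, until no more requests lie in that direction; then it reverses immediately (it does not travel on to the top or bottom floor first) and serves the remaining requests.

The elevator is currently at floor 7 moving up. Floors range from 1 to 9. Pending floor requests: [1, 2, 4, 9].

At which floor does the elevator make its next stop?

Answer: 9

Derivation:
Current floor: 7, direction: up
Requests above: [9]
Requests below: [1, 2, 4]
Moving up and requests lie above → nearest above is min([9]) = 9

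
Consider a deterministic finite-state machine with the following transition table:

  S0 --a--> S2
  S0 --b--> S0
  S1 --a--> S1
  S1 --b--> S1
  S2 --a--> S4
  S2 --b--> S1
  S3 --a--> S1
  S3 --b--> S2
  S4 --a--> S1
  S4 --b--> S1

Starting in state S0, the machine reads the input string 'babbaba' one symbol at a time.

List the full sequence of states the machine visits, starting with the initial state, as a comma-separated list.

Start: S0
  read 'b': S0 --b--> S0
  read 'a': S0 --a--> S2
  read 'b': S2 --b--> S1
  read 'b': S1 --b--> S1
  read 'a': S1 --a--> S1
  read 'b': S1 --b--> S1
  read 'a': S1 --a--> S1

Answer: S0, S0, S2, S1, S1, S1, S1, S1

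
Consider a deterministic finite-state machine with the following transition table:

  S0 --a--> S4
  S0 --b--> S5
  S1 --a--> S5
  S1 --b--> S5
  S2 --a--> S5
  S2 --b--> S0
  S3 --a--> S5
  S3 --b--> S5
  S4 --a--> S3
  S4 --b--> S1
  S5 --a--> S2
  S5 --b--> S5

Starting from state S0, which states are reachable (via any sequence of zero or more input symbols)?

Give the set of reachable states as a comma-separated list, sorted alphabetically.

BFS from S0:
  visit S0: S0--a-->S4 (new), S0--b-->S5 (new)
  visit S4: S4--a-->S3 (new), S4--b-->S1 (new)
  visit S5: S5--a-->S2 (new), S5--b-->S5 (seen)
  visit S3: S3--a-->S5 (seen), S3--b-->S5 (seen)
  visit S1: S1--a-->S5 (seen), S1--b-->S5 (seen)
  visit S2: S2--a-->S5 (seen), S2--b-->S0 (seen)

Answer: S0, S1, S2, S3, S4, S5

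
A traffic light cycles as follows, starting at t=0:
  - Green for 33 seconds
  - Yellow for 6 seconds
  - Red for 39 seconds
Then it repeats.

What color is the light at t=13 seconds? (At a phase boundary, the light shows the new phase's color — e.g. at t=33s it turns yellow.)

Cycle length = 33 + 6 + 39 = 78s
t = 13, phase_t = 13 mod 78 = 13
13 < 33 (green end) → GREEN

Answer: green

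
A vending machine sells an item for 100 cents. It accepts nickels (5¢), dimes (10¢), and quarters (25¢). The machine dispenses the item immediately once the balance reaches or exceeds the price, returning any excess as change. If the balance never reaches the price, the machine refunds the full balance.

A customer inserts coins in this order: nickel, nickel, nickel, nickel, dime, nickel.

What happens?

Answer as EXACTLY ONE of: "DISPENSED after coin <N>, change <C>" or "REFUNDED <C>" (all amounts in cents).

Price: 100¢
Coin 1 (nickel, 5¢): balance = 5¢
Coin 2 (nickel, 5¢): balance = 10¢
Coin 3 (nickel, 5¢): balance = 15¢
Coin 4 (nickel, 5¢): balance = 20¢
Coin 5 (dime, 10¢): balance = 30¢
Coin 6 (nickel, 5¢): balance = 35¢
All coins inserted, balance 35¢ < price 100¢ → REFUND 35¢

Answer: REFUNDED 35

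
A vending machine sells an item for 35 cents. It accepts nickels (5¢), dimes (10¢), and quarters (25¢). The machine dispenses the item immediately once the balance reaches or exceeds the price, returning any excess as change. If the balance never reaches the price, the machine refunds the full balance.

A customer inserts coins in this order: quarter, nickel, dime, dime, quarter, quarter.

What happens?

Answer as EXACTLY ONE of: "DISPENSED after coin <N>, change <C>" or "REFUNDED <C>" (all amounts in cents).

Answer: DISPENSED after coin 3, change 5

Derivation:
Price: 35¢
Coin 1 (quarter, 25¢): balance = 25¢
Coin 2 (nickel, 5¢): balance = 30¢
Coin 3 (dime, 10¢): balance = 40¢
  → balance >= price → DISPENSE, change = 40 - 35 = 5¢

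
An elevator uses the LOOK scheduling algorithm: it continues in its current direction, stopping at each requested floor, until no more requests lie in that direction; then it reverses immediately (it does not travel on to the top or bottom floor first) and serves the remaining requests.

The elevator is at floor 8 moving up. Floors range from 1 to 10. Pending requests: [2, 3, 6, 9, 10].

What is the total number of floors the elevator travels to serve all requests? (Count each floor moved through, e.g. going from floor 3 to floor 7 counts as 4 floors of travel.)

Start at floor 8 moving up, LOOK stop order: [9, 10, 6, 3, 2]
  8 → 9: |9-8| = 1, total = 1
  9 → 10: |10-9| = 1, total = 2
  10 → 6: |6-10| = 4, total = 6
  6 → 3: |3-6| = 3, total = 9
  3 → 2: |2-3| = 1, total = 10

Answer: 10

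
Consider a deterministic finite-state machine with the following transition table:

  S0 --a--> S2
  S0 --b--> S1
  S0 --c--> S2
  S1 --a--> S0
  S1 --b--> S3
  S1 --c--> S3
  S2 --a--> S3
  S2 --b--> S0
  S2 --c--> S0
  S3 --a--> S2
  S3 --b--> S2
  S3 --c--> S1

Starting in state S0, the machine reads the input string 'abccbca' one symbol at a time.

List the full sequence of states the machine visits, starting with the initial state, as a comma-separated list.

Start: S0
  read 'a': S0 --a--> S2
  read 'b': S2 --b--> S0
  read 'c': S0 --c--> S2
  read 'c': S2 --c--> S0
  read 'b': S0 --b--> S1
  read 'c': S1 --c--> S3
  read 'a': S3 --a--> S2

Answer: S0, S2, S0, S2, S0, S1, S3, S2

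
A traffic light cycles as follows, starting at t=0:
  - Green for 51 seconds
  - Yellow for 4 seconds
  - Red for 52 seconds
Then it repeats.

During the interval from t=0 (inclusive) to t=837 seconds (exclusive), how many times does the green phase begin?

Cycle = 51+4+52 = 107s
green phase starts at t = k*107 + 0 for k=0,1,2,...
Need k*107+0 < 837 → k < 7.822
k ∈ {0, ..., 7} → 8 starts

Answer: 8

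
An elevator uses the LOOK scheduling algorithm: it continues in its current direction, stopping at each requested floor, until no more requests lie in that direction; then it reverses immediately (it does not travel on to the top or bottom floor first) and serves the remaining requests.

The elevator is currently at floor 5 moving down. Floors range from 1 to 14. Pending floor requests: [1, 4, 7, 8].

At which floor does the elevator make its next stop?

Current floor: 5, direction: down
Requests above: [7, 8]
Requests below: [1, 4]
Moving down and requests lie below → nearest below is max([1, 4]) = 4

Answer: 4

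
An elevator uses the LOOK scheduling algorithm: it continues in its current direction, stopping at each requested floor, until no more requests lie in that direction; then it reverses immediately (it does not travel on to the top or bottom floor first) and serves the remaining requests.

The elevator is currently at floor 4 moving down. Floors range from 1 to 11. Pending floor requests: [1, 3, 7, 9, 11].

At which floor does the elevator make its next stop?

Answer: 3

Derivation:
Current floor: 4, direction: down
Requests above: [7, 9, 11]
Requests below: [1, 3]
Moving down and requests lie below → nearest below is max([1, 3]) = 3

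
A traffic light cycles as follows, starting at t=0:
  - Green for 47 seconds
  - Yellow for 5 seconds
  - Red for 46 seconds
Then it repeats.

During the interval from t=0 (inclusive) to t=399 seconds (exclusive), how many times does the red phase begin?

Answer: 4

Derivation:
Cycle = 47+5+46 = 98s
red phase starts at t = k*98 + 52 for k=0,1,2,...
Need k*98+52 < 399 → k < 3.541
k ∈ {0, ..., 3} → 4 starts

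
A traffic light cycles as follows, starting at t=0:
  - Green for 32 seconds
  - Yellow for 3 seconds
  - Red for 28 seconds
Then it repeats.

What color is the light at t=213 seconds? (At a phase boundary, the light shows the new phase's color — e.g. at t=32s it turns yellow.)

Answer: green

Derivation:
Cycle length = 32 + 3 + 28 = 63s
t = 213, phase_t = 213 mod 63 = 24
24 < 32 (green end) → GREEN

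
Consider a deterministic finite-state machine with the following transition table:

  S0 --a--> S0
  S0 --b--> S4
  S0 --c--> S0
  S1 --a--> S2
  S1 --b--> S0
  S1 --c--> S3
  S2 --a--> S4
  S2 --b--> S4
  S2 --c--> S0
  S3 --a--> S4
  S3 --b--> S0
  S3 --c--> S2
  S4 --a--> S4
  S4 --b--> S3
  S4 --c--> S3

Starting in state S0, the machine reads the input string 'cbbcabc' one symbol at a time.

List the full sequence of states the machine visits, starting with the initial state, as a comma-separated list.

Start: S0
  read 'c': S0 --c--> S0
  read 'b': S0 --b--> S4
  read 'b': S4 --b--> S3
  read 'c': S3 --c--> S2
  read 'a': S2 --a--> S4
  read 'b': S4 --b--> S3
  read 'c': S3 --c--> S2

Answer: S0, S0, S4, S3, S2, S4, S3, S2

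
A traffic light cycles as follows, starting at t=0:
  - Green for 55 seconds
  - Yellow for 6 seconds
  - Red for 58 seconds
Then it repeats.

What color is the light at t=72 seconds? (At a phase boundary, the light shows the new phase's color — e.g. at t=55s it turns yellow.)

Answer: red

Derivation:
Cycle length = 55 + 6 + 58 = 119s
t = 72, phase_t = 72 mod 119 = 72
72 >= 61 → RED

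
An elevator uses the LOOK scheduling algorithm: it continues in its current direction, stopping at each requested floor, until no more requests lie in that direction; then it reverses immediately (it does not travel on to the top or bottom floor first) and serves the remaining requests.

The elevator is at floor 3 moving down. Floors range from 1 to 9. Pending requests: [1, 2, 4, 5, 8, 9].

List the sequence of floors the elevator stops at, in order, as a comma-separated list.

Answer: 2, 1, 4, 5, 8, 9

Derivation:
Current: 3, moving DOWN
Serve below first (descending): [2, 1]
Then reverse, serve above (ascending): [4, 5, 8, 9]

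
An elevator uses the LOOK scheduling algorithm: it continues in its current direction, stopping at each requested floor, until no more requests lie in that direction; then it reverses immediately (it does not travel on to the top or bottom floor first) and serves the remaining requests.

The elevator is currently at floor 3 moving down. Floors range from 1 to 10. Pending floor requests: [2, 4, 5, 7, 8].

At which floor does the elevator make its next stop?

Current floor: 3, direction: down
Requests above: [4, 5, 7, 8]
Requests below: [2]
Moving down and requests lie below → nearest below is max([2]) = 2

Answer: 2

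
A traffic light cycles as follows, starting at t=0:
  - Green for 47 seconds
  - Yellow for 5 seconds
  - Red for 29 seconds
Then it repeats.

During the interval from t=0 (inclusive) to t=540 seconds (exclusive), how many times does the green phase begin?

Cycle = 47+5+29 = 81s
green phase starts at t = k*81 + 0 for k=0,1,2,...
Need k*81+0 < 540 → k < 6.667
k ∈ {0, ..., 6} → 7 starts

Answer: 7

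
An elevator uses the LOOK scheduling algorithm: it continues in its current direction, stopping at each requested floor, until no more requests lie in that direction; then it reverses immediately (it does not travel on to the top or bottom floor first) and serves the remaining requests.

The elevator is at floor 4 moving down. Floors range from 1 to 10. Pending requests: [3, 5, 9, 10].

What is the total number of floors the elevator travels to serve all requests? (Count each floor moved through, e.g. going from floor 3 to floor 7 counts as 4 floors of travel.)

Start at floor 4 moving down, LOOK stop order: [3, 5, 9, 10]
  4 → 3: |3-4| = 1, total = 1
  3 → 5: |5-3| = 2, total = 3
  5 → 9: |9-5| = 4, total = 7
  9 → 10: |10-9| = 1, total = 8

Answer: 8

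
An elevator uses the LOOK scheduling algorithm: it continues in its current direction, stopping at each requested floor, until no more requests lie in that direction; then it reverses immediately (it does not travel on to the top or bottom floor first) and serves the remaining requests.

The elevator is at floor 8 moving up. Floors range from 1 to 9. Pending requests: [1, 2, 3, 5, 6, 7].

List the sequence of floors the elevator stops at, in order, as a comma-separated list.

Answer: 7, 6, 5, 3, 2, 1

Derivation:
Current: 8, moving UP
Serve above first (ascending): []
Then reverse, serve below (descending): [7, 6, 5, 3, 2, 1]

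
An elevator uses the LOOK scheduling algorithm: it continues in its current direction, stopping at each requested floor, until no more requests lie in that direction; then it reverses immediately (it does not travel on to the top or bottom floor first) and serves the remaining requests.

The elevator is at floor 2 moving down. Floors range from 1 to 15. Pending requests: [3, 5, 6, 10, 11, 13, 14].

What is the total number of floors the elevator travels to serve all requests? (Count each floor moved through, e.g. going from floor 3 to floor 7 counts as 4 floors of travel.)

Start at floor 2 moving down, LOOK stop order: [3, 5, 6, 10, 11, 13, 14]
  2 → 3: |3-2| = 1, total = 1
  3 → 5: |5-3| = 2, total = 3
  5 → 6: |6-5| = 1, total = 4
  6 → 10: |10-6| = 4, total = 8
  10 → 11: |11-10| = 1, total = 9
  11 → 13: |13-11| = 2, total = 11
  13 → 14: |14-13| = 1, total = 12

Answer: 12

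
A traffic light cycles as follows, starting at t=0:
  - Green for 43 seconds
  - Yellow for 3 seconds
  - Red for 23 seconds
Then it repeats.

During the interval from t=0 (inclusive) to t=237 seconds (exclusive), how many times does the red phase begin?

Cycle = 43+3+23 = 69s
red phase starts at t = k*69 + 46 for k=0,1,2,...
Need k*69+46 < 237 → k < 2.768
k ∈ {0, ..., 2} → 3 starts

Answer: 3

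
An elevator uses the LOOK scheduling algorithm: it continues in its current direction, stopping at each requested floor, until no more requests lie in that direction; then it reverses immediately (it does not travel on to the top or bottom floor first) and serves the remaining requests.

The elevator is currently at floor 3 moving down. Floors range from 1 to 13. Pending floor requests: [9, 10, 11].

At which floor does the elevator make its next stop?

Current floor: 3, direction: down
Requests above: [9, 10, 11]
Requests below: []
Moving down but no requests below → reverse; nearest above is min([9, 10, 11]) = 9

Answer: 9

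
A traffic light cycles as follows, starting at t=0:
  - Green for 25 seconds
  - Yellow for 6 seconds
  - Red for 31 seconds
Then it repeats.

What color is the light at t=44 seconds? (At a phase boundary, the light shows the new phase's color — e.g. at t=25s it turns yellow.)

Answer: red

Derivation:
Cycle length = 25 + 6 + 31 = 62s
t = 44, phase_t = 44 mod 62 = 44
44 >= 31 → RED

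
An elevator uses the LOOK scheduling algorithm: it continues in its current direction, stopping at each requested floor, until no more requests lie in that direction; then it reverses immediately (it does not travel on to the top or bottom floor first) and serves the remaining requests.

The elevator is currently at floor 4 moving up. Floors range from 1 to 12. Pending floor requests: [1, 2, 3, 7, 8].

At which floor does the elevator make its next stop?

Current floor: 4, direction: up
Requests above: [7, 8]
Requests below: [1, 2, 3]
Moving up and requests lie above → nearest above is min([7, 8]) = 7

Answer: 7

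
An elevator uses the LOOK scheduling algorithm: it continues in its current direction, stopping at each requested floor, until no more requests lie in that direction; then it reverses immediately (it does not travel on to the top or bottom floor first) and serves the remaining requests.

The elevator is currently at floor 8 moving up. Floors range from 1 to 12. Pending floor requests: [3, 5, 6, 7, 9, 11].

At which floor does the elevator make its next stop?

Current floor: 8, direction: up
Requests above: [9, 11]
Requests below: [3, 5, 6, 7]
Moving up and requests lie above → nearest above is min([9, 11]) = 9

Answer: 9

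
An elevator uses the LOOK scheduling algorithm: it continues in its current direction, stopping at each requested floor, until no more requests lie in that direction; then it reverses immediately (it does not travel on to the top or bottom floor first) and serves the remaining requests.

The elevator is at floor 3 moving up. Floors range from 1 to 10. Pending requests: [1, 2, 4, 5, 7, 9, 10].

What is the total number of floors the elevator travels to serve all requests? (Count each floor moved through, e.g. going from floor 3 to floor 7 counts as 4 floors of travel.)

Start at floor 3 moving up, LOOK stop order: [4, 5, 7, 9, 10, 2, 1]
  3 → 4: |4-3| = 1, total = 1
  4 → 5: |5-4| = 1, total = 2
  5 → 7: |7-5| = 2, total = 4
  7 → 9: |9-7| = 2, total = 6
  9 → 10: |10-9| = 1, total = 7
  10 → 2: |2-10| = 8, total = 15
  2 → 1: |1-2| = 1, total = 16

Answer: 16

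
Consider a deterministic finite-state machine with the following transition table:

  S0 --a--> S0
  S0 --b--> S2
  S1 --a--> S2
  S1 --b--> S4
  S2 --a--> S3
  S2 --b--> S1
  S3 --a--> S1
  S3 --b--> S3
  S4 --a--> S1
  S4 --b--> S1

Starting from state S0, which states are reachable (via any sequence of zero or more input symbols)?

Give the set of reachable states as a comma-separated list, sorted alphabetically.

BFS from S0:
  visit S0: S0--a-->S0 (seen), S0--b-->S2 (new)
  visit S2: S2--a-->S3 (new), S2--b-->S1 (new)
  visit S3: S3--a-->S1 (seen), S3--b-->S3 (seen)
  visit S1: S1--a-->S2 (seen), S1--b-->S4 (new)
  visit S4: S4--a-->S1 (seen), S4--b-->S1 (seen)

Answer: S0, S1, S2, S3, S4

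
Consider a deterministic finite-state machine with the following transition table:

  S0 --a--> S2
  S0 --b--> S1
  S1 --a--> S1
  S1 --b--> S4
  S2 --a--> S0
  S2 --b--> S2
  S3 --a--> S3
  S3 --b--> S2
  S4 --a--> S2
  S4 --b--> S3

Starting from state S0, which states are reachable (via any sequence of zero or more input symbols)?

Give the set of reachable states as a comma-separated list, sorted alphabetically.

Answer: S0, S1, S2, S3, S4

Derivation:
BFS from S0:
  visit S0: S0--a-->S2 (new), S0--b-->S1 (new)
  visit S2: S2--a-->S0 (seen), S2--b-->S2 (seen)
  visit S1: S1--a-->S1 (seen), S1--b-->S4 (new)
  visit S4: S4--a-->S2 (seen), S4--b-->S3 (new)
  visit S3: S3--a-->S3 (seen), S3--b-->S2 (seen)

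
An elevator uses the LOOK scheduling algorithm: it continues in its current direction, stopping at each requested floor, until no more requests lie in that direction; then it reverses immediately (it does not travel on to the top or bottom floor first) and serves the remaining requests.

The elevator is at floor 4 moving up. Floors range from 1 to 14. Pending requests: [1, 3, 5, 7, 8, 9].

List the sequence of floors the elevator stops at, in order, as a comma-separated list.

Current: 4, moving UP
Serve above first (ascending): [5, 7, 8, 9]
Then reverse, serve below (descending): [3, 1]

Answer: 5, 7, 8, 9, 3, 1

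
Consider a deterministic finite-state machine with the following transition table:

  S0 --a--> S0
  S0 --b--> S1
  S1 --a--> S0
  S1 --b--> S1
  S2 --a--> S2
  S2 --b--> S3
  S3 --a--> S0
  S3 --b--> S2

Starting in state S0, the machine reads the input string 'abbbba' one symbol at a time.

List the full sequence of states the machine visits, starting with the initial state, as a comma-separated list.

Answer: S0, S0, S1, S1, S1, S1, S0

Derivation:
Start: S0
  read 'a': S0 --a--> S0
  read 'b': S0 --b--> S1
  read 'b': S1 --b--> S1
  read 'b': S1 --b--> S1
  read 'b': S1 --b--> S1
  read 'a': S1 --a--> S0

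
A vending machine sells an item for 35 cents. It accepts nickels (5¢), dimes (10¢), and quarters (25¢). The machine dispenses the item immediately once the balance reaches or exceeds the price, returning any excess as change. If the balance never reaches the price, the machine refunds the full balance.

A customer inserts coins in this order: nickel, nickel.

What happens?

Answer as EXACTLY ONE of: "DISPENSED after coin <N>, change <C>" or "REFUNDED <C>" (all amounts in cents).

Price: 35¢
Coin 1 (nickel, 5¢): balance = 5¢
Coin 2 (nickel, 5¢): balance = 10¢
All coins inserted, balance 10¢ < price 35¢ → REFUND 10¢

Answer: REFUNDED 10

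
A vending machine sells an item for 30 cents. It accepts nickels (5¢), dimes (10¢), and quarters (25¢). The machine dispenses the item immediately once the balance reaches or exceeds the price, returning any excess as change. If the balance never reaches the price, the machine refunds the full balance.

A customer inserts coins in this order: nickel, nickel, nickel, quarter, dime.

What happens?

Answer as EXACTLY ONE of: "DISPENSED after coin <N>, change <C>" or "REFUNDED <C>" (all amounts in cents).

Price: 30¢
Coin 1 (nickel, 5¢): balance = 5¢
Coin 2 (nickel, 5¢): balance = 10¢
Coin 3 (nickel, 5¢): balance = 15¢
Coin 4 (quarter, 25¢): balance = 40¢
  → balance >= price → DISPENSE, change = 40 - 30 = 10¢

Answer: DISPENSED after coin 4, change 10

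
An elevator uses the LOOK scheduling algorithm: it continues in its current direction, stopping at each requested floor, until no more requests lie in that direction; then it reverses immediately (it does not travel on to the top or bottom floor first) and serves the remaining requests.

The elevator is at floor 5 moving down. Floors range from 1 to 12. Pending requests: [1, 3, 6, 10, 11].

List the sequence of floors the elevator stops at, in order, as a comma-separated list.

Current: 5, moving DOWN
Serve below first (descending): [3, 1]
Then reverse, serve above (ascending): [6, 10, 11]

Answer: 3, 1, 6, 10, 11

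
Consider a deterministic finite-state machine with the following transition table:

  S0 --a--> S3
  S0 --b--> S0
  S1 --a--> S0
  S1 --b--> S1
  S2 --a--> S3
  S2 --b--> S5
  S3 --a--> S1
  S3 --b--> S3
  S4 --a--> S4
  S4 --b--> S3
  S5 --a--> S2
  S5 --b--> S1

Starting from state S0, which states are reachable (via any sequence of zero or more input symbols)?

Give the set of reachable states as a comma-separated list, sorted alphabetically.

Answer: S0, S1, S3

Derivation:
BFS from S0:
  visit S0: S0--a-->S3 (new), S0--b-->S0 (seen)
  visit S3: S3--a-->S1 (new), S3--b-->S3 (seen)
  visit S1: S1--a-->S0 (seen), S1--b-->S1 (seen)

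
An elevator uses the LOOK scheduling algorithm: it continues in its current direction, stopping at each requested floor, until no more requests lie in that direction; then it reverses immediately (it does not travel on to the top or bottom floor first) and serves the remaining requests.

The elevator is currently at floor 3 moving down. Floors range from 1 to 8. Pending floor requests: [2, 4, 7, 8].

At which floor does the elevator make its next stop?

Answer: 2

Derivation:
Current floor: 3, direction: down
Requests above: [4, 7, 8]
Requests below: [2]
Moving down and requests lie below → nearest below is max([2]) = 2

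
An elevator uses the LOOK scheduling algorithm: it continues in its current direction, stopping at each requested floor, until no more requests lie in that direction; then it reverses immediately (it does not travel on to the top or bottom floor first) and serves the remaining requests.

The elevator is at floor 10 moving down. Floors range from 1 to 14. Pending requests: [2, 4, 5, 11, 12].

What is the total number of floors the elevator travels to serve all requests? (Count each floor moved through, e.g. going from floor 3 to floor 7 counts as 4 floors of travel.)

Answer: 18

Derivation:
Start at floor 10 moving down, LOOK stop order: [5, 4, 2, 11, 12]
  10 → 5: |5-10| = 5, total = 5
  5 → 4: |4-5| = 1, total = 6
  4 → 2: |2-4| = 2, total = 8
  2 → 11: |11-2| = 9, total = 17
  11 → 12: |12-11| = 1, total = 18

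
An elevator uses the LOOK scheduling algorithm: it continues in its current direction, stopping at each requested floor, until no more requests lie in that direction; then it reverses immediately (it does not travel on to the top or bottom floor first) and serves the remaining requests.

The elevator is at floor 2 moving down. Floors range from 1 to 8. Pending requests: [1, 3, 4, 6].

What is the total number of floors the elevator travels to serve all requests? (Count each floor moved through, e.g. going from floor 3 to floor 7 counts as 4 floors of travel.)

Answer: 6

Derivation:
Start at floor 2 moving down, LOOK stop order: [1, 3, 4, 6]
  2 → 1: |1-2| = 1, total = 1
  1 → 3: |3-1| = 2, total = 3
  3 → 4: |4-3| = 1, total = 4
  4 → 6: |6-4| = 2, total = 6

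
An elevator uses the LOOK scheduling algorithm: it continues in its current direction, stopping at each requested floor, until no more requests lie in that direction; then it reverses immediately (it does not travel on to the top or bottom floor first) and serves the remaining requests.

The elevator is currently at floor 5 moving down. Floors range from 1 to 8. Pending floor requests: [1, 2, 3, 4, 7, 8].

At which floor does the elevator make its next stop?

Current floor: 5, direction: down
Requests above: [7, 8]
Requests below: [1, 2, 3, 4]
Moving down and requests lie below → nearest below is max([1, 2, 3, 4]) = 4

Answer: 4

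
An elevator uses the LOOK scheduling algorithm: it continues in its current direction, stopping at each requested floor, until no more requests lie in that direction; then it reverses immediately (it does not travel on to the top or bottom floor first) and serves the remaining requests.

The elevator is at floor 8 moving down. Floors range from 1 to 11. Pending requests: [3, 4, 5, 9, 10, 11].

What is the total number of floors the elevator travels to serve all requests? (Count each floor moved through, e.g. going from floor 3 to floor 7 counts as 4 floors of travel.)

Start at floor 8 moving down, LOOK stop order: [5, 4, 3, 9, 10, 11]
  8 → 5: |5-8| = 3, total = 3
  5 → 4: |4-5| = 1, total = 4
  4 → 3: |3-4| = 1, total = 5
  3 → 9: |9-3| = 6, total = 11
  9 → 10: |10-9| = 1, total = 12
  10 → 11: |11-10| = 1, total = 13

Answer: 13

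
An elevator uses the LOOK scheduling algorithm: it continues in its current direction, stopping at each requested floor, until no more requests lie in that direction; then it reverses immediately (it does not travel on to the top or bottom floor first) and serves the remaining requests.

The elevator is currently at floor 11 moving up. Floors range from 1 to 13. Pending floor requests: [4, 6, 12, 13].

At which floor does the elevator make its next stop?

Current floor: 11, direction: up
Requests above: [12, 13]
Requests below: [4, 6]
Moving up and requests lie above → nearest above is min([12, 13]) = 12

Answer: 12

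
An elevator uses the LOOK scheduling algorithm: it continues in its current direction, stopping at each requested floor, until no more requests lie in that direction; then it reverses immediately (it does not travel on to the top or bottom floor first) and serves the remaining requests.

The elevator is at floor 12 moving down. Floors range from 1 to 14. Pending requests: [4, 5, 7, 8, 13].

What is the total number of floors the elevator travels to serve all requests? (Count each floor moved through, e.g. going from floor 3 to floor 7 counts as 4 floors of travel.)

Start at floor 12 moving down, LOOK stop order: [8, 7, 5, 4, 13]
  12 → 8: |8-12| = 4, total = 4
  8 → 7: |7-8| = 1, total = 5
  7 → 5: |5-7| = 2, total = 7
  5 → 4: |4-5| = 1, total = 8
  4 → 13: |13-4| = 9, total = 17

Answer: 17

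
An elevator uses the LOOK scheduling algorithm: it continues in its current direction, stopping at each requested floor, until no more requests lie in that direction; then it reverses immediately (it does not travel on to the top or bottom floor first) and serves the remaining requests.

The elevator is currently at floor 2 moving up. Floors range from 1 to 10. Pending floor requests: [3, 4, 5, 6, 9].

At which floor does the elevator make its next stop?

Answer: 3

Derivation:
Current floor: 2, direction: up
Requests above: [3, 4, 5, 6, 9]
Requests below: []
Moving up and requests lie above → nearest above is min([3, 4, 5, 6, 9]) = 3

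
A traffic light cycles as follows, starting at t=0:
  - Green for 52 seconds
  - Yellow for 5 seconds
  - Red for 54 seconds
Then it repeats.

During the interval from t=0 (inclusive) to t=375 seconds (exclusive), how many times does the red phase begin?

Answer: 3

Derivation:
Cycle = 52+5+54 = 111s
red phase starts at t = k*111 + 57 for k=0,1,2,...
Need k*111+57 < 375 → k < 2.865
k ∈ {0, ..., 2} → 3 starts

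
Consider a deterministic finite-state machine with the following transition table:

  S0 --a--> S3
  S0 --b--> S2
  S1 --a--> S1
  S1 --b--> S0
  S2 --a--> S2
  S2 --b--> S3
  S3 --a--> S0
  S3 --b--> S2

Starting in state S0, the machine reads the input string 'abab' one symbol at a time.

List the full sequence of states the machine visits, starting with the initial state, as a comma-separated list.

Answer: S0, S3, S2, S2, S3

Derivation:
Start: S0
  read 'a': S0 --a--> S3
  read 'b': S3 --b--> S2
  read 'a': S2 --a--> S2
  read 'b': S2 --b--> S3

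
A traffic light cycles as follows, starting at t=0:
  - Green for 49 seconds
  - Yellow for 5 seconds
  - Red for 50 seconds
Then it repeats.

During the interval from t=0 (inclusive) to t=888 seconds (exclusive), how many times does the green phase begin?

Answer: 9

Derivation:
Cycle = 49+5+50 = 104s
green phase starts at t = k*104 + 0 for k=0,1,2,...
Need k*104+0 < 888 → k < 8.538
k ∈ {0, ..., 8} → 9 starts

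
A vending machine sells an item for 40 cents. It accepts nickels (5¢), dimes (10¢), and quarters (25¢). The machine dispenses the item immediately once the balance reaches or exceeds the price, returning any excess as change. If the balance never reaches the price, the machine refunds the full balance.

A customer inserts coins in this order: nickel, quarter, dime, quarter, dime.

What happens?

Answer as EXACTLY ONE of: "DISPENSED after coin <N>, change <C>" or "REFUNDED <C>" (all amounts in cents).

Price: 40¢
Coin 1 (nickel, 5¢): balance = 5¢
Coin 2 (quarter, 25¢): balance = 30¢
Coin 3 (dime, 10¢): balance = 40¢
  → balance >= price → DISPENSE, change = 40 - 40 = 0¢

Answer: DISPENSED after coin 3, change 0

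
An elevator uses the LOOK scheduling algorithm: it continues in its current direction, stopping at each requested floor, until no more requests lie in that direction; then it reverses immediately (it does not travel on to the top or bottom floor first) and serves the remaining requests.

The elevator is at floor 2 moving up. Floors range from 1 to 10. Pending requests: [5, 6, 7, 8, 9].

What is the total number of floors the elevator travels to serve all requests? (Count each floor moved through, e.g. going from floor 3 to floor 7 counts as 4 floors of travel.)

Answer: 7

Derivation:
Start at floor 2 moving up, LOOK stop order: [5, 6, 7, 8, 9]
  2 → 5: |5-2| = 3, total = 3
  5 → 6: |6-5| = 1, total = 4
  6 → 7: |7-6| = 1, total = 5
  7 → 8: |8-7| = 1, total = 6
  8 → 9: |9-8| = 1, total = 7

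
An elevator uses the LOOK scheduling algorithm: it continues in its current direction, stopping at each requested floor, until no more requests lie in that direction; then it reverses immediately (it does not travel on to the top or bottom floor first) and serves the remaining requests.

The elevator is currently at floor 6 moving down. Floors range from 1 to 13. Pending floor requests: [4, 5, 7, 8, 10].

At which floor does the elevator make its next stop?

Current floor: 6, direction: down
Requests above: [7, 8, 10]
Requests below: [4, 5]
Moving down and requests lie below → nearest below is max([4, 5]) = 5

Answer: 5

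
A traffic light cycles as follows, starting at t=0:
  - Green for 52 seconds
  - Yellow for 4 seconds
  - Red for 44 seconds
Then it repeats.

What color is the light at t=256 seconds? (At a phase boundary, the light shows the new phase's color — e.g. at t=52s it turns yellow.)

Answer: red

Derivation:
Cycle length = 52 + 4 + 44 = 100s
t = 256, phase_t = 256 mod 100 = 56
56 >= 56 → RED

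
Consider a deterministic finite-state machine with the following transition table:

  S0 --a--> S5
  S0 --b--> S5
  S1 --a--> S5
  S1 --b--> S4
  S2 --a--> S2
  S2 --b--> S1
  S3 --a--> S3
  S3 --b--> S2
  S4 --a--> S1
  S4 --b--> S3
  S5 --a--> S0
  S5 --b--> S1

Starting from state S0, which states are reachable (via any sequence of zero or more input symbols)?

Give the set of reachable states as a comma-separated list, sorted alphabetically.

Answer: S0, S1, S2, S3, S4, S5

Derivation:
BFS from S0:
  visit S0: S0--a-->S5 (new), S0--b-->S5 (seen)
  visit S5: S5--a-->S0 (seen), S5--b-->S1 (new)
  visit S1: S1--a-->S5 (seen), S1--b-->S4 (new)
  visit S4: S4--a-->S1 (seen), S4--b-->S3 (new)
  visit S3: S3--a-->S3 (seen), S3--b-->S2 (new)
  visit S2: S2--a-->S2 (seen), S2--b-->S1 (seen)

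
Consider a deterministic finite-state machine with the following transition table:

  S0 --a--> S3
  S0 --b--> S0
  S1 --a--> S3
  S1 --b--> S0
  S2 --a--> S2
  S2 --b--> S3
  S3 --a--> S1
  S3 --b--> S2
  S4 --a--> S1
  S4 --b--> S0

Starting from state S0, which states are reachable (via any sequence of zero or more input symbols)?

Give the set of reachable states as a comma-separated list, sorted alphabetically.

BFS from S0:
  visit S0: S0--a-->S3 (new), S0--b-->S0 (seen)
  visit S3: S3--a-->S1 (new), S3--b-->S2 (new)
  visit S1: S1--a-->S3 (seen), S1--b-->S0 (seen)
  visit S2: S2--a-->S2 (seen), S2--b-->S3 (seen)

Answer: S0, S1, S2, S3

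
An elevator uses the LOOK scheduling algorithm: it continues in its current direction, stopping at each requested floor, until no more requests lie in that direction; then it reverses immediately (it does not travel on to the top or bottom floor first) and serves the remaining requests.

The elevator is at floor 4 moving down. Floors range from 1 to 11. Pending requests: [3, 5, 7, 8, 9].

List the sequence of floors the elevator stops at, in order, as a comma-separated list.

Current: 4, moving DOWN
Serve below first (descending): [3]
Then reverse, serve above (ascending): [5, 7, 8, 9]

Answer: 3, 5, 7, 8, 9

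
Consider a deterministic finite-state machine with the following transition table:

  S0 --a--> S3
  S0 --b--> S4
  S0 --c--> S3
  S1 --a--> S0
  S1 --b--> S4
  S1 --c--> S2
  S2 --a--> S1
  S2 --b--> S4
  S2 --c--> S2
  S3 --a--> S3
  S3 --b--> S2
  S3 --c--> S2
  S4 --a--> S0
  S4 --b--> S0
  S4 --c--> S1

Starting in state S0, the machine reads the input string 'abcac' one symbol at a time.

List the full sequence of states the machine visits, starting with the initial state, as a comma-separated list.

Answer: S0, S3, S2, S2, S1, S2

Derivation:
Start: S0
  read 'a': S0 --a--> S3
  read 'b': S3 --b--> S2
  read 'c': S2 --c--> S2
  read 'a': S2 --a--> S1
  read 'c': S1 --c--> S2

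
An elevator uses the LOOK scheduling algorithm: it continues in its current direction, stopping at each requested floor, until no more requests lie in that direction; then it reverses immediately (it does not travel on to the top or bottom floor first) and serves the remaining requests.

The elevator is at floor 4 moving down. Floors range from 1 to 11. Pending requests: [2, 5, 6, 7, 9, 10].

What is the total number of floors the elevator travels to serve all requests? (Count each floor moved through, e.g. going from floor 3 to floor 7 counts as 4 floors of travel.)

Answer: 10

Derivation:
Start at floor 4 moving down, LOOK stop order: [2, 5, 6, 7, 9, 10]
  4 → 2: |2-4| = 2, total = 2
  2 → 5: |5-2| = 3, total = 5
  5 → 6: |6-5| = 1, total = 6
  6 → 7: |7-6| = 1, total = 7
  7 → 9: |9-7| = 2, total = 9
  9 → 10: |10-9| = 1, total = 10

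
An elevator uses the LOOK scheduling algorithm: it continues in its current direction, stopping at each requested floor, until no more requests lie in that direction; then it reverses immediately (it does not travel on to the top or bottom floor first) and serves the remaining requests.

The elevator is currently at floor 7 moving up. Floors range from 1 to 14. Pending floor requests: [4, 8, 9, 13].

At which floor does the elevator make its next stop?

Answer: 8

Derivation:
Current floor: 7, direction: up
Requests above: [8, 9, 13]
Requests below: [4]
Moving up and requests lie above → nearest above is min([8, 9, 13]) = 8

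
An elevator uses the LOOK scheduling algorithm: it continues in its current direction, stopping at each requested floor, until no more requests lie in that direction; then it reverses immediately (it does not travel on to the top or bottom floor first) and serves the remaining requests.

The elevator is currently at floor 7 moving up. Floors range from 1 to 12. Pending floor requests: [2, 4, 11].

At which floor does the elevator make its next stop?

Current floor: 7, direction: up
Requests above: [11]
Requests below: [2, 4]
Moving up and requests lie above → nearest above is min([11]) = 11

Answer: 11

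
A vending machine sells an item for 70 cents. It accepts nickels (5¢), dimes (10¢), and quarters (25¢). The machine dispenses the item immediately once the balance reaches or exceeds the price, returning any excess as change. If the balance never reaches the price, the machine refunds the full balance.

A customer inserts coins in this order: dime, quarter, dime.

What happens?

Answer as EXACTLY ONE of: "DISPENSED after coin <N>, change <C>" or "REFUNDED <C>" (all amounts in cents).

Answer: REFUNDED 45

Derivation:
Price: 70¢
Coin 1 (dime, 10¢): balance = 10¢
Coin 2 (quarter, 25¢): balance = 35¢
Coin 3 (dime, 10¢): balance = 45¢
All coins inserted, balance 45¢ < price 70¢ → REFUND 45¢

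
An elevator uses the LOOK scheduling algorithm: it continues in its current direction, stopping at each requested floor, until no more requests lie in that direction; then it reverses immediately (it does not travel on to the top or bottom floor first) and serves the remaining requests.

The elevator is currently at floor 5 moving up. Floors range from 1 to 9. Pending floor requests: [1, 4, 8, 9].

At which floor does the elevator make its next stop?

Answer: 8

Derivation:
Current floor: 5, direction: up
Requests above: [8, 9]
Requests below: [1, 4]
Moving up and requests lie above → nearest above is min([8, 9]) = 8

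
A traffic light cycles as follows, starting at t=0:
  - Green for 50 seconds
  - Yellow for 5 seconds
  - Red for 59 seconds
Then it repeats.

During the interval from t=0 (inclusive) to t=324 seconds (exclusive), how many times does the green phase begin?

Cycle = 50+5+59 = 114s
green phase starts at t = k*114 + 0 for k=0,1,2,...
Need k*114+0 < 324 → k < 2.842
k ∈ {0, ..., 2} → 3 starts

Answer: 3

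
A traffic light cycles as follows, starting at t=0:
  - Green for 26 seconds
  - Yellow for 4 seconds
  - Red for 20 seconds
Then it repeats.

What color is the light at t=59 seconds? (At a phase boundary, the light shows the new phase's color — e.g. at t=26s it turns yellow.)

Cycle length = 26 + 4 + 20 = 50s
t = 59, phase_t = 59 mod 50 = 9
9 < 26 (green end) → GREEN

Answer: green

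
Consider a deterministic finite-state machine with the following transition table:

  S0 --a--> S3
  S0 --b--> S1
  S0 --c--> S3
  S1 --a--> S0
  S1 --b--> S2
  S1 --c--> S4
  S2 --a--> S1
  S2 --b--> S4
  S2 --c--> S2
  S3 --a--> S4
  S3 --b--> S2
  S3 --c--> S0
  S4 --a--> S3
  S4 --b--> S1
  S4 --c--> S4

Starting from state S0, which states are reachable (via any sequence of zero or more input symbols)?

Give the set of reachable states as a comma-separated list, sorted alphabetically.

BFS from S0:
  visit S0: S0--a-->S3 (new), S0--b-->S1 (new), S0--c-->S3 (seen)
  visit S3: S3--a-->S4 (new), S3--b-->S2 (new), S3--c-->S0 (seen)
  visit S1: S1--a-->S0 (seen), S1--b-->S2 (seen), S1--c-->S4 (seen)
  visit S4: S4--a-->S3 (seen), S4--b-->S1 (seen), S4--c-->S4 (seen)
  visit S2: S2--a-->S1 (seen), S2--b-->S4 (seen), S2--c-->S2 (seen)

Answer: S0, S1, S2, S3, S4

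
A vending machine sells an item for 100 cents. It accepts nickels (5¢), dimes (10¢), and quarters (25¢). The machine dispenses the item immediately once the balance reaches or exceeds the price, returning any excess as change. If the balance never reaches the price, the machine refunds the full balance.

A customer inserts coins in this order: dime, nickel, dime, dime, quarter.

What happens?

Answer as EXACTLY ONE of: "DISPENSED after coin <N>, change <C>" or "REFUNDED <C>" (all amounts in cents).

Price: 100¢
Coin 1 (dime, 10¢): balance = 10¢
Coin 2 (nickel, 5¢): balance = 15¢
Coin 3 (dime, 10¢): balance = 25¢
Coin 4 (dime, 10¢): balance = 35¢
Coin 5 (quarter, 25¢): balance = 60¢
All coins inserted, balance 60¢ < price 100¢ → REFUND 60¢

Answer: REFUNDED 60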